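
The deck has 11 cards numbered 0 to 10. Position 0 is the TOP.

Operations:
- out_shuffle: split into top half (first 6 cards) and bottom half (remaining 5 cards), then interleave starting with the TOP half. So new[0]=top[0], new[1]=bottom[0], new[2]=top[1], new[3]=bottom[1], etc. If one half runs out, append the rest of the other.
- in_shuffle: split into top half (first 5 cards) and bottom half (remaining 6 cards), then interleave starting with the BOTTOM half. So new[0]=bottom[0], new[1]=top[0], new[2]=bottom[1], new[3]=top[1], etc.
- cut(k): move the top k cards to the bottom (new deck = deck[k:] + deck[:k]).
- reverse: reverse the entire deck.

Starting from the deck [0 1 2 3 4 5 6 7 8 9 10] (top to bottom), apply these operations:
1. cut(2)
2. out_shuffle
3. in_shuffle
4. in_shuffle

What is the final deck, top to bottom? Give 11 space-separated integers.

After op 1 (cut(2)): [2 3 4 5 6 7 8 9 10 0 1]
After op 2 (out_shuffle): [2 8 3 9 4 10 5 0 6 1 7]
After op 3 (in_shuffle): [10 2 5 8 0 3 6 9 1 4 7]
After op 4 (in_shuffle): [3 10 6 2 9 5 1 8 4 0 7]

Answer: 3 10 6 2 9 5 1 8 4 0 7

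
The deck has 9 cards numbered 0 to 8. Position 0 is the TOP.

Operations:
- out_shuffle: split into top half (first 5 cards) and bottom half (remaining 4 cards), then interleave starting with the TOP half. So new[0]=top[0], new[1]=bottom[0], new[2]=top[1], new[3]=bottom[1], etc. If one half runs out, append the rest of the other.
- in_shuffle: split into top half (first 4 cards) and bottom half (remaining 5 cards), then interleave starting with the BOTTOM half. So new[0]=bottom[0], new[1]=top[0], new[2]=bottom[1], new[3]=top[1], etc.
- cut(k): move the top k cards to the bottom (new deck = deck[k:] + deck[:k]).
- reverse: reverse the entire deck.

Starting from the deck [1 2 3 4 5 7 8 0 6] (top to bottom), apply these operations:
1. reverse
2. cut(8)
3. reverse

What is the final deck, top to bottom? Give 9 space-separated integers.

After op 1 (reverse): [6 0 8 7 5 4 3 2 1]
After op 2 (cut(8)): [1 6 0 8 7 5 4 3 2]
After op 3 (reverse): [2 3 4 5 7 8 0 6 1]

Answer: 2 3 4 5 7 8 0 6 1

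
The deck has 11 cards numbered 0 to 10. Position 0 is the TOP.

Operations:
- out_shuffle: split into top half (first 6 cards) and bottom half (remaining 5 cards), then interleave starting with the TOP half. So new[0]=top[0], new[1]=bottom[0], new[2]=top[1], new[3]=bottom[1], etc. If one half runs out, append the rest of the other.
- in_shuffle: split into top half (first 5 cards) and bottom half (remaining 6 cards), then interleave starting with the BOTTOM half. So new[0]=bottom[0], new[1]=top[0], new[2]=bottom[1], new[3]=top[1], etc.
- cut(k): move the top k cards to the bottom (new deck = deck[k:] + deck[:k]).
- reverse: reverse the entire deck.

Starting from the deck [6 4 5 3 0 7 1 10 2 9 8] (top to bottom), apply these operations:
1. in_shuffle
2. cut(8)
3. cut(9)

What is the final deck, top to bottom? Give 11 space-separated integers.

Answer: 2 3 9 0 8 7 6 1 4 10 5

Derivation:
After op 1 (in_shuffle): [7 6 1 4 10 5 2 3 9 0 8]
After op 2 (cut(8)): [9 0 8 7 6 1 4 10 5 2 3]
After op 3 (cut(9)): [2 3 9 0 8 7 6 1 4 10 5]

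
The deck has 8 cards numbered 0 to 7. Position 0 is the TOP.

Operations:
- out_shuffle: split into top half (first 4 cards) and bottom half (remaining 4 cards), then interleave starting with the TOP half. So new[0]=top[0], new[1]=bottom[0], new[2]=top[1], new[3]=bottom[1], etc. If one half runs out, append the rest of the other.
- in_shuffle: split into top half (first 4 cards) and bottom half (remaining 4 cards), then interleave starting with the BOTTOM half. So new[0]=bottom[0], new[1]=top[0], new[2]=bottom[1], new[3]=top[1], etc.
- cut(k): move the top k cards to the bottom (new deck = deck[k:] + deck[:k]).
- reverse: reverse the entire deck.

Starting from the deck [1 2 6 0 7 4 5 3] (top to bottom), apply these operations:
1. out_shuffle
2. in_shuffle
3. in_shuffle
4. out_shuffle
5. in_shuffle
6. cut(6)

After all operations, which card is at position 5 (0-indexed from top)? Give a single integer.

Answer: 3

Derivation:
After op 1 (out_shuffle): [1 7 2 4 6 5 0 3]
After op 2 (in_shuffle): [6 1 5 7 0 2 3 4]
After op 3 (in_shuffle): [0 6 2 1 3 5 4 7]
After op 4 (out_shuffle): [0 3 6 5 2 4 1 7]
After op 5 (in_shuffle): [2 0 4 3 1 6 7 5]
After op 6 (cut(6)): [7 5 2 0 4 3 1 6]
Position 5: card 3.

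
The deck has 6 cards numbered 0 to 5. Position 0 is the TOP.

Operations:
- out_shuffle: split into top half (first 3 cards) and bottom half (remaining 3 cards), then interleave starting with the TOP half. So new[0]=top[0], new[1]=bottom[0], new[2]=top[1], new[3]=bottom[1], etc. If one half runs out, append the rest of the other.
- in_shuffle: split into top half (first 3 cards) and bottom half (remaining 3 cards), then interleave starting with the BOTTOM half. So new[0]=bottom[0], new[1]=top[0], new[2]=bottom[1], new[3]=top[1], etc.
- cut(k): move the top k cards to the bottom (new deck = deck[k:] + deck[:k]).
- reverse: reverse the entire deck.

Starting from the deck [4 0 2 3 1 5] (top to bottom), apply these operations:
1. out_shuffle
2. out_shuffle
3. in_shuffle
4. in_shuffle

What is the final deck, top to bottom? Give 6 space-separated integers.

After op 1 (out_shuffle): [4 3 0 1 2 5]
After op 2 (out_shuffle): [4 1 3 2 0 5]
After op 3 (in_shuffle): [2 4 0 1 5 3]
After op 4 (in_shuffle): [1 2 5 4 3 0]

Answer: 1 2 5 4 3 0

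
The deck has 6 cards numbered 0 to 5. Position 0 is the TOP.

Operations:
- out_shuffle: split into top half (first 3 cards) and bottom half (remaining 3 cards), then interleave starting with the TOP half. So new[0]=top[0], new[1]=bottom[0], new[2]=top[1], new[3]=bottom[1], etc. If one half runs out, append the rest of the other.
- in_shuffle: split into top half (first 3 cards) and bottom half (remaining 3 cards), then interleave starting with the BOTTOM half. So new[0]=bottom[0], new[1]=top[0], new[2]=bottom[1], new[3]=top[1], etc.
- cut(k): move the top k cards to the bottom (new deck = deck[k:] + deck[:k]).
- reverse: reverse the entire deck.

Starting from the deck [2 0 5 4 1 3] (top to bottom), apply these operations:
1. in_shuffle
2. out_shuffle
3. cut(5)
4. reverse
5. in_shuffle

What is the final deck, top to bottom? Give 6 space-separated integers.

Answer: 0 1 4 3 5 2

Derivation:
After op 1 (in_shuffle): [4 2 1 0 3 5]
After op 2 (out_shuffle): [4 0 2 3 1 5]
After op 3 (cut(5)): [5 4 0 2 3 1]
After op 4 (reverse): [1 3 2 0 4 5]
After op 5 (in_shuffle): [0 1 4 3 5 2]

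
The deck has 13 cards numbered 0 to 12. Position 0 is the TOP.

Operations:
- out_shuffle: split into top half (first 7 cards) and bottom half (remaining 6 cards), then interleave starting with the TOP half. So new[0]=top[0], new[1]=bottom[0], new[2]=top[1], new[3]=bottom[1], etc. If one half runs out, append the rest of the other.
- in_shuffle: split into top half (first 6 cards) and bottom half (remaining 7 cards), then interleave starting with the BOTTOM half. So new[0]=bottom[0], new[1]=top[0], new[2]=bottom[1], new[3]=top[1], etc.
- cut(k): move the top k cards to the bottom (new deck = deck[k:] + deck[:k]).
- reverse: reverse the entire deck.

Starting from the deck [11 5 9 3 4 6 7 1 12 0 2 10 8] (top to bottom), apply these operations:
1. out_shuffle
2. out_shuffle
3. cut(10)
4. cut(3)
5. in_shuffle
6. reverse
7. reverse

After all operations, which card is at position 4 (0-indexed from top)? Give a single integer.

Answer: 9

Derivation:
After op 1 (out_shuffle): [11 1 5 12 9 0 3 2 4 10 6 8 7]
After op 2 (out_shuffle): [11 2 1 4 5 10 12 6 9 8 0 7 3]
After op 3 (cut(10)): [0 7 3 11 2 1 4 5 10 12 6 9 8]
After op 4 (cut(3)): [11 2 1 4 5 10 12 6 9 8 0 7 3]
After op 5 (in_shuffle): [12 11 6 2 9 1 8 4 0 5 7 10 3]
After op 6 (reverse): [3 10 7 5 0 4 8 1 9 2 6 11 12]
After op 7 (reverse): [12 11 6 2 9 1 8 4 0 5 7 10 3]
Position 4: card 9.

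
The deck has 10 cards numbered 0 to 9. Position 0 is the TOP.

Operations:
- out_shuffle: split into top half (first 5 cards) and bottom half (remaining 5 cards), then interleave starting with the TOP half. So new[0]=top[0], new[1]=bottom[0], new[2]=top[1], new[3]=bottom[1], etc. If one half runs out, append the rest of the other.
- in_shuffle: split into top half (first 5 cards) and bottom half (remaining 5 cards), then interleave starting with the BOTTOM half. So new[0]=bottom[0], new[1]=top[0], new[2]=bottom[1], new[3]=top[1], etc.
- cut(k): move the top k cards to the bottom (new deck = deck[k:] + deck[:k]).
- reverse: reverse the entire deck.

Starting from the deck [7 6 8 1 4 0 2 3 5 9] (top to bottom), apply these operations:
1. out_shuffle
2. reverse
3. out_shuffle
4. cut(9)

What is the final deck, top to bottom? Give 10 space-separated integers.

After op 1 (out_shuffle): [7 0 6 2 8 3 1 5 4 9]
After op 2 (reverse): [9 4 5 1 3 8 2 6 0 7]
After op 3 (out_shuffle): [9 8 4 2 5 6 1 0 3 7]
After op 4 (cut(9)): [7 9 8 4 2 5 6 1 0 3]

Answer: 7 9 8 4 2 5 6 1 0 3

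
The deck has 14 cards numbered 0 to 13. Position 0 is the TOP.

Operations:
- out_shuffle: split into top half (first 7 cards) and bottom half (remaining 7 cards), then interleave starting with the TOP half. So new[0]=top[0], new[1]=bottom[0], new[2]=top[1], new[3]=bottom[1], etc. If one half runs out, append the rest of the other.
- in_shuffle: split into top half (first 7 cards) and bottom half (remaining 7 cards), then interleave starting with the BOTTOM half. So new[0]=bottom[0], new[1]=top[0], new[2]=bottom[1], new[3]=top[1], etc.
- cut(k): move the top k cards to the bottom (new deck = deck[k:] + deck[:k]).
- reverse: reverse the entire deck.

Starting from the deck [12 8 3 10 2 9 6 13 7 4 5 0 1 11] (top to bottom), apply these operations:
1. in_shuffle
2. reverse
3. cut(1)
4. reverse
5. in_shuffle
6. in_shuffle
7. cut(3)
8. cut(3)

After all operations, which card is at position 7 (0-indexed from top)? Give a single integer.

After op 1 (in_shuffle): [13 12 7 8 4 3 5 10 0 2 1 9 11 6]
After op 2 (reverse): [6 11 9 1 2 0 10 5 3 4 8 7 12 13]
After op 3 (cut(1)): [11 9 1 2 0 10 5 3 4 8 7 12 13 6]
After op 4 (reverse): [6 13 12 7 8 4 3 5 10 0 2 1 9 11]
After op 5 (in_shuffle): [5 6 10 13 0 12 2 7 1 8 9 4 11 3]
After op 6 (in_shuffle): [7 5 1 6 8 10 9 13 4 0 11 12 3 2]
After op 7 (cut(3)): [6 8 10 9 13 4 0 11 12 3 2 7 5 1]
After op 8 (cut(3)): [9 13 4 0 11 12 3 2 7 5 1 6 8 10]
Position 7: card 2.

Answer: 2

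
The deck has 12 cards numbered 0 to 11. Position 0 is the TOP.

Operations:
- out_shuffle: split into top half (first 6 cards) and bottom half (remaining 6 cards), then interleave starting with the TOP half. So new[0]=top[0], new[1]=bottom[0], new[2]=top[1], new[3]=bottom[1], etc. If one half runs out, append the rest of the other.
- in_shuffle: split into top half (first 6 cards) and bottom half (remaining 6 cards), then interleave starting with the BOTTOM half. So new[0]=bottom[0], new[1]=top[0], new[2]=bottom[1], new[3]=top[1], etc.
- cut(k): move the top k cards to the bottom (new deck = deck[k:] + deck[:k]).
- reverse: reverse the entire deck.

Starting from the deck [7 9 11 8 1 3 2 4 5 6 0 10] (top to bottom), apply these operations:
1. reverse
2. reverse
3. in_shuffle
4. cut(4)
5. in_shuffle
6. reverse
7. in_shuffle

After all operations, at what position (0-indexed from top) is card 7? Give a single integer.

Answer: 11

Derivation:
After op 1 (reverse): [10 0 6 5 4 2 3 1 8 11 9 7]
After op 2 (reverse): [7 9 11 8 1 3 2 4 5 6 0 10]
After op 3 (in_shuffle): [2 7 4 9 5 11 6 8 0 1 10 3]
After op 4 (cut(4)): [5 11 6 8 0 1 10 3 2 7 4 9]
After op 5 (in_shuffle): [10 5 3 11 2 6 7 8 4 0 9 1]
After op 6 (reverse): [1 9 0 4 8 7 6 2 11 3 5 10]
After op 7 (in_shuffle): [6 1 2 9 11 0 3 4 5 8 10 7]
Card 7 is at position 11.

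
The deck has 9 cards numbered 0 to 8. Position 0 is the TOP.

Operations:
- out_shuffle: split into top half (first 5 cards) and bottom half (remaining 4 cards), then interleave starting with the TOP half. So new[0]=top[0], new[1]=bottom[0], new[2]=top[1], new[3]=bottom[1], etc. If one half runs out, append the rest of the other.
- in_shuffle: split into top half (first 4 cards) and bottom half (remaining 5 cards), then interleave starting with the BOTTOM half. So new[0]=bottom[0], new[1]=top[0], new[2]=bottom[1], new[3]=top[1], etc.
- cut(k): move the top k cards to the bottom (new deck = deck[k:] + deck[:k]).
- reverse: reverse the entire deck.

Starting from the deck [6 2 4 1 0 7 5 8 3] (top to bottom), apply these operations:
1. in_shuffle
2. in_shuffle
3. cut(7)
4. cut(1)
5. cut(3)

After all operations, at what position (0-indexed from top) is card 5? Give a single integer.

After op 1 (in_shuffle): [0 6 7 2 5 4 8 1 3]
After op 2 (in_shuffle): [5 0 4 6 8 7 1 2 3]
After op 3 (cut(7)): [2 3 5 0 4 6 8 7 1]
After op 4 (cut(1)): [3 5 0 4 6 8 7 1 2]
After op 5 (cut(3)): [4 6 8 7 1 2 3 5 0]
Card 5 is at position 7.

Answer: 7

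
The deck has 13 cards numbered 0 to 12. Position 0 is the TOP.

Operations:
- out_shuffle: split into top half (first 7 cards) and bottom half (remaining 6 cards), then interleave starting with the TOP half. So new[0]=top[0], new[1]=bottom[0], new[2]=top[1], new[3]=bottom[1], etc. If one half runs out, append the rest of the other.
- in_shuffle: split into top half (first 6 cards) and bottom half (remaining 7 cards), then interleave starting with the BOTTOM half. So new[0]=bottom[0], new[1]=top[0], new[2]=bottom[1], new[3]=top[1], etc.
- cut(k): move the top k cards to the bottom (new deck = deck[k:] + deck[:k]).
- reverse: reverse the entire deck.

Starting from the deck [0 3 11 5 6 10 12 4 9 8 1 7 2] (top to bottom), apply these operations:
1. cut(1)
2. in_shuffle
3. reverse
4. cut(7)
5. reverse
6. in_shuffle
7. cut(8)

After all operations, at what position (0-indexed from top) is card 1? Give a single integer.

Answer: 6

Derivation:
After op 1 (cut(1)): [3 11 5 6 10 12 4 9 8 1 7 2 0]
After op 2 (in_shuffle): [4 3 9 11 8 5 1 6 7 10 2 12 0]
After op 3 (reverse): [0 12 2 10 7 6 1 5 8 11 9 3 4]
After op 4 (cut(7)): [5 8 11 9 3 4 0 12 2 10 7 6 1]
After op 5 (reverse): [1 6 7 10 2 12 0 4 3 9 11 8 5]
After op 6 (in_shuffle): [0 1 4 6 3 7 9 10 11 2 8 12 5]
After op 7 (cut(8)): [11 2 8 12 5 0 1 4 6 3 7 9 10]
Card 1 is at position 6.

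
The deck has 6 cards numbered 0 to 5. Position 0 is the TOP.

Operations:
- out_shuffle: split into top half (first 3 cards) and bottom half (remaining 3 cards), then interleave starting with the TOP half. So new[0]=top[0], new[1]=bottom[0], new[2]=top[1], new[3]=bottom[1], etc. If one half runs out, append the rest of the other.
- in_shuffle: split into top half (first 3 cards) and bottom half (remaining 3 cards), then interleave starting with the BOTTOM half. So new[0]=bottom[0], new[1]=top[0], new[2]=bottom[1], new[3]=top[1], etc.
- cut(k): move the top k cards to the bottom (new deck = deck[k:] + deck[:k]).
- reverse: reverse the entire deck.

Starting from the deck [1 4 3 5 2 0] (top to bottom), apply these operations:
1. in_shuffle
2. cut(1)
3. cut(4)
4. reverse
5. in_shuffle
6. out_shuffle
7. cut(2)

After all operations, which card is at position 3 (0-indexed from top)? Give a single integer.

Answer: 2

Derivation:
After op 1 (in_shuffle): [5 1 2 4 0 3]
After op 2 (cut(1)): [1 2 4 0 3 5]
After op 3 (cut(4)): [3 5 1 2 4 0]
After op 4 (reverse): [0 4 2 1 5 3]
After op 5 (in_shuffle): [1 0 5 4 3 2]
After op 6 (out_shuffle): [1 4 0 3 5 2]
After op 7 (cut(2)): [0 3 5 2 1 4]
Position 3: card 2.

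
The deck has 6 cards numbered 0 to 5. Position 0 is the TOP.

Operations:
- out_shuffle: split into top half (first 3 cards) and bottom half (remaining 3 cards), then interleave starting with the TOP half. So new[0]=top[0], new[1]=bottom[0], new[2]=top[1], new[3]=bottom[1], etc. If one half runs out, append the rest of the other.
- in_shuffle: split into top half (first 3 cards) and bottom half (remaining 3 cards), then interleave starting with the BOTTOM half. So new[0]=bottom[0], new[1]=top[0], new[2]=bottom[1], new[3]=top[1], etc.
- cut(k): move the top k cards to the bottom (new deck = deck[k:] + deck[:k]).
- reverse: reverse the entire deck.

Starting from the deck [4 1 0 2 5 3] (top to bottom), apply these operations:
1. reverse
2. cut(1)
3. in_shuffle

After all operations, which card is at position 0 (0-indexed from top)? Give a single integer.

After op 1 (reverse): [3 5 2 0 1 4]
After op 2 (cut(1)): [5 2 0 1 4 3]
After op 3 (in_shuffle): [1 5 4 2 3 0]
Position 0: card 1.

Answer: 1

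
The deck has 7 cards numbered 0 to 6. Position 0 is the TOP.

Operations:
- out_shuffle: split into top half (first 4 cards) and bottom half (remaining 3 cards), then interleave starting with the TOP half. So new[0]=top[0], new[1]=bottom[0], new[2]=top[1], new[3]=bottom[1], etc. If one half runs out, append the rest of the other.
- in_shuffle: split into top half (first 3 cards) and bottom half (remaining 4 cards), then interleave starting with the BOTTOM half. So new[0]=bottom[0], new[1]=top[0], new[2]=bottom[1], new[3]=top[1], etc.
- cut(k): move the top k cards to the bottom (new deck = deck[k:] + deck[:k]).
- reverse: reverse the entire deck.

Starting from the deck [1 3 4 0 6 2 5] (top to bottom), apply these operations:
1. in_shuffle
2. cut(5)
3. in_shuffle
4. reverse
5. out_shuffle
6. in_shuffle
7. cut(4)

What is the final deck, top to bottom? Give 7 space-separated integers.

After op 1 (in_shuffle): [0 1 6 3 2 4 5]
After op 2 (cut(5)): [4 5 0 1 6 3 2]
After op 3 (in_shuffle): [1 4 6 5 3 0 2]
After op 4 (reverse): [2 0 3 5 6 4 1]
After op 5 (out_shuffle): [2 6 0 4 3 1 5]
After op 6 (in_shuffle): [4 2 3 6 1 0 5]
After op 7 (cut(4)): [1 0 5 4 2 3 6]

Answer: 1 0 5 4 2 3 6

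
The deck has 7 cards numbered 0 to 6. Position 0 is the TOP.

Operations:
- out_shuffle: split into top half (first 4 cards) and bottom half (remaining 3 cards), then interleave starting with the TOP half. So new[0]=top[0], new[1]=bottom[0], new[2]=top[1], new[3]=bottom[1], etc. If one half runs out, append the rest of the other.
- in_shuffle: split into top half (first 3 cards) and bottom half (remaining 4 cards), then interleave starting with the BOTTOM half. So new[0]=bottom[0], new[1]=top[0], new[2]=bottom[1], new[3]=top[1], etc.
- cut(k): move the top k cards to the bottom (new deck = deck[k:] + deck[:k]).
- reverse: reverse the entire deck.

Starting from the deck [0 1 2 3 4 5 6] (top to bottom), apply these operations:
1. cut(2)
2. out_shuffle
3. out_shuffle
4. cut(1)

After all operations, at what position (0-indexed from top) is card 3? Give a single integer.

After op 1 (cut(2)): [2 3 4 5 6 0 1]
After op 2 (out_shuffle): [2 6 3 0 4 1 5]
After op 3 (out_shuffle): [2 4 6 1 3 5 0]
After op 4 (cut(1)): [4 6 1 3 5 0 2]
Card 3 is at position 3.

Answer: 3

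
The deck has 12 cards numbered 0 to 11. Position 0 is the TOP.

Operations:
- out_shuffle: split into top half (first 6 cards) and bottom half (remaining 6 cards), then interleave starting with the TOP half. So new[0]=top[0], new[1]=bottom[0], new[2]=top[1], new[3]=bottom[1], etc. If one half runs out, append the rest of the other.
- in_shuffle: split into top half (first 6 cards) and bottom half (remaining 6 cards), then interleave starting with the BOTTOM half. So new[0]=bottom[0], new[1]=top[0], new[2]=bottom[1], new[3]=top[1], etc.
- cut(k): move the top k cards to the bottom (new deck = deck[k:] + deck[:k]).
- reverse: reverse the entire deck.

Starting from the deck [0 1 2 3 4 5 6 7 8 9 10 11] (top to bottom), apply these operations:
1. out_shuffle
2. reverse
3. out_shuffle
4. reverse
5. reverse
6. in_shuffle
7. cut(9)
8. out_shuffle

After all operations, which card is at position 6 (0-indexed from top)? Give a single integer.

Answer: 4

Derivation:
After op 1 (out_shuffle): [0 6 1 7 2 8 3 9 4 10 5 11]
After op 2 (reverse): [11 5 10 4 9 3 8 2 7 1 6 0]
After op 3 (out_shuffle): [11 8 5 2 10 7 4 1 9 6 3 0]
After op 4 (reverse): [0 3 6 9 1 4 7 10 2 5 8 11]
After op 5 (reverse): [11 8 5 2 10 7 4 1 9 6 3 0]
After op 6 (in_shuffle): [4 11 1 8 9 5 6 2 3 10 0 7]
After op 7 (cut(9)): [10 0 7 4 11 1 8 9 5 6 2 3]
After op 8 (out_shuffle): [10 8 0 9 7 5 4 6 11 2 1 3]
Position 6: card 4.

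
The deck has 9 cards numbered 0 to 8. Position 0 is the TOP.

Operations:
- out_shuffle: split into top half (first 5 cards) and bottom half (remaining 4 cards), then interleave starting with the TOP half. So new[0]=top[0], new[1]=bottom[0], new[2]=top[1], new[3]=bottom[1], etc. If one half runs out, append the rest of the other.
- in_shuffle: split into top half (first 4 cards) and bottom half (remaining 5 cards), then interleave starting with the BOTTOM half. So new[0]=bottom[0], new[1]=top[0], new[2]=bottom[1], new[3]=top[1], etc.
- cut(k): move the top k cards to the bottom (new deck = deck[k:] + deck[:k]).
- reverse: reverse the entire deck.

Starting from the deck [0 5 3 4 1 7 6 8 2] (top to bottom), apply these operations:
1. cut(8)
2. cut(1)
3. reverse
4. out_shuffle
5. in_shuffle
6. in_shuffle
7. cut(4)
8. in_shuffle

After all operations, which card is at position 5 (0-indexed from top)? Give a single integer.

After op 1 (cut(8)): [2 0 5 3 4 1 7 6 8]
After op 2 (cut(1)): [0 5 3 4 1 7 6 8 2]
After op 3 (reverse): [2 8 6 7 1 4 3 5 0]
After op 4 (out_shuffle): [2 4 8 3 6 5 7 0 1]
After op 5 (in_shuffle): [6 2 5 4 7 8 0 3 1]
After op 6 (in_shuffle): [7 6 8 2 0 5 3 4 1]
After op 7 (cut(4)): [0 5 3 4 1 7 6 8 2]
After op 8 (in_shuffle): [1 0 7 5 6 3 8 4 2]
Position 5: card 3.

Answer: 3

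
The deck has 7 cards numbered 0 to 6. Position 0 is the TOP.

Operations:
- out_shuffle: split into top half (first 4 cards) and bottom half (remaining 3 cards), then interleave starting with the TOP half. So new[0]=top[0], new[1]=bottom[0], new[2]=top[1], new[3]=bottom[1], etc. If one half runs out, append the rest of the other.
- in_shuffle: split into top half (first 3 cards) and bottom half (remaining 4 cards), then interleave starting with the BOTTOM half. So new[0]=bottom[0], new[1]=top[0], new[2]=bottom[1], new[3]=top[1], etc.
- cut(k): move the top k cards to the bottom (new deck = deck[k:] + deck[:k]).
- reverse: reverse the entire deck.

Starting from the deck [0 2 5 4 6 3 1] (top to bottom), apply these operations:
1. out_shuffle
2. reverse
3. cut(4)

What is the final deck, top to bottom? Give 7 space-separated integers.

Answer: 2 6 0 4 1 5 3

Derivation:
After op 1 (out_shuffle): [0 6 2 3 5 1 4]
After op 2 (reverse): [4 1 5 3 2 6 0]
After op 3 (cut(4)): [2 6 0 4 1 5 3]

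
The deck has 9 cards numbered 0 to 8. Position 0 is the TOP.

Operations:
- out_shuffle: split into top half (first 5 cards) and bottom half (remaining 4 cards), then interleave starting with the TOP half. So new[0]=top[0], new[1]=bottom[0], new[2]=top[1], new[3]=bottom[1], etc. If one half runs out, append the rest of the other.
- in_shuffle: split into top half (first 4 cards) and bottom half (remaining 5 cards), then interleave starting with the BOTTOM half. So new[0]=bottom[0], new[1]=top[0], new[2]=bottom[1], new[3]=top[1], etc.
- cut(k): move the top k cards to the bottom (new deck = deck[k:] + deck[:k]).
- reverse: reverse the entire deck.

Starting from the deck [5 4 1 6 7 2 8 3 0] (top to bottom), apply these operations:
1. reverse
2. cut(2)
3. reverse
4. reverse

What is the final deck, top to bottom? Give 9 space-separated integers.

Answer: 8 2 7 6 1 4 5 0 3

Derivation:
After op 1 (reverse): [0 3 8 2 7 6 1 4 5]
After op 2 (cut(2)): [8 2 7 6 1 4 5 0 3]
After op 3 (reverse): [3 0 5 4 1 6 7 2 8]
After op 4 (reverse): [8 2 7 6 1 4 5 0 3]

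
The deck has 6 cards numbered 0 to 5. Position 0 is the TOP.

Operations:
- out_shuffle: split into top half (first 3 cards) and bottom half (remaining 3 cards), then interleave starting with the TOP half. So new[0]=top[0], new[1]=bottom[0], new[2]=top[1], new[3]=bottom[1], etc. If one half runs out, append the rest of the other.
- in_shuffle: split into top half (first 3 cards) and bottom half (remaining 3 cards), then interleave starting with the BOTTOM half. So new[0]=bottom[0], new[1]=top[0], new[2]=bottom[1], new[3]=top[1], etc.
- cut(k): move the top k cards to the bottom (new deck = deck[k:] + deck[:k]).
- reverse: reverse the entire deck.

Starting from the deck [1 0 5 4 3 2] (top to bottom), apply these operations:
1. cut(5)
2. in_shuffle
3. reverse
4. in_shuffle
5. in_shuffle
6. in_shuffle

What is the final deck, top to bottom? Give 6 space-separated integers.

After op 1 (cut(5)): [2 1 0 5 4 3]
After op 2 (in_shuffle): [5 2 4 1 3 0]
After op 3 (reverse): [0 3 1 4 2 5]
After op 4 (in_shuffle): [4 0 2 3 5 1]
After op 5 (in_shuffle): [3 4 5 0 1 2]
After op 6 (in_shuffle): [0 3 1 4 2 5]

Answer: 0 3 1 4 2 5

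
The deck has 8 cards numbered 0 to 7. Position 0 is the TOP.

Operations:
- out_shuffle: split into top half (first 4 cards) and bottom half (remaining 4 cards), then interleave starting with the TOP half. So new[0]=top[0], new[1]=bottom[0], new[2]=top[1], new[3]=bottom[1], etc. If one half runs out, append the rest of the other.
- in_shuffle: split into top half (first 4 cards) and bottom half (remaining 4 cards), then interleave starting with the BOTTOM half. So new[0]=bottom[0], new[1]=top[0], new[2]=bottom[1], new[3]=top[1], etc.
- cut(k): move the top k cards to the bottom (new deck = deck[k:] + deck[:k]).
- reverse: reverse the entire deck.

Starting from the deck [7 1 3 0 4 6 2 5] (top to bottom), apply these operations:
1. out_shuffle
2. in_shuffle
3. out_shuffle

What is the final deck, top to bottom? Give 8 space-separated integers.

Answer: 3 0 7 1 2 5 4 6

Derivation:
After op 1 (out_shuffle): [7 4 1 6 3 2 0 5]
After op 2 (in_shuffle): [3 7 2 4 0 1 5 6]
After op 3 (out_shuffle): [3 0 7 1 2 5 4 6]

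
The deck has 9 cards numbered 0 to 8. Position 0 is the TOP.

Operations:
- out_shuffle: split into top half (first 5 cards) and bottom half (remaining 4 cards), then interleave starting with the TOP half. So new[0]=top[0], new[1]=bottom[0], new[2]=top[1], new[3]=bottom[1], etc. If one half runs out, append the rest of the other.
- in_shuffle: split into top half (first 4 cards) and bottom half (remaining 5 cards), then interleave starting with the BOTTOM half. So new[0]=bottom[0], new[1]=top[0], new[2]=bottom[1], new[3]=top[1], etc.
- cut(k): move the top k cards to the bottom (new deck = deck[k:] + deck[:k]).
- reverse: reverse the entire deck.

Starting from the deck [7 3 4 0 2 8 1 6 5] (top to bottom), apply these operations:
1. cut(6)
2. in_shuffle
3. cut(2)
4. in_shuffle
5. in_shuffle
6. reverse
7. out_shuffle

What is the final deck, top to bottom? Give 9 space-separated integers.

After op 1 (cut(6)): [1 6 5 7 3 4 0 2 8]
After op 2 (in_shuffle): [3 1 4 6 0 5 2 7 8]
After op 3 (cut(2)): [4 6 0 5 2 7 8 3 1]
After op 4 (in_shuffle): [2 4 7 6 8 0 3 5 1]
After op 5 (in_shuffle): [8 2 0 4 3 7 5 6 1]
After op 6 (reverse): [1 6 5 7 3 4 0 2 8]
After op 7 (out_shuffle): [1 4 6 0 5 2 7 8 3]

Answer: 1 4 6 0 5 2 7 8 3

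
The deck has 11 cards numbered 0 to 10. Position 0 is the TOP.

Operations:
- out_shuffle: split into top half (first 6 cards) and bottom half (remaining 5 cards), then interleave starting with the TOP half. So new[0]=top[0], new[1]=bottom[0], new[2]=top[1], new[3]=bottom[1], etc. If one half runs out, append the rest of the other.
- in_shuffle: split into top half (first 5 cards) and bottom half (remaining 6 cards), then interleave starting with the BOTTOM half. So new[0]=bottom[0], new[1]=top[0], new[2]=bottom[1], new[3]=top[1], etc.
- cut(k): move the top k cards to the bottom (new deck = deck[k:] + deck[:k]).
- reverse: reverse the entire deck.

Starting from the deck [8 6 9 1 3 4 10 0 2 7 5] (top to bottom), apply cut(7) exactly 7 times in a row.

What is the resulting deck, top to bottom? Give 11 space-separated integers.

Answer: 4 10 0 2 7 5 8 6 9 1 3

Derivation:
After op 1 (cut(7)): [0 2 7 5 8 6 9 1 3 4 10]
After op 2 (cut(7)): [1 3 4 10 0 2 7 5 8 6 9]
After op 3 (cut(7)): [5 8 6 9 1 3 4 10 0 2 7]
After op 4 (cut(7)): [10 0 2 7 5 8 6 9 1 3 4]
After op 5 (cut(7)): [9 1 3 4 10 0 2 7 5 8 6]
After op 6 (cut(7)): [7 5 8 6 9 1 3 4 10 0 2]
After op 7 (cut(7)): [4 10 0 2 7 5 8 6 9 1 3]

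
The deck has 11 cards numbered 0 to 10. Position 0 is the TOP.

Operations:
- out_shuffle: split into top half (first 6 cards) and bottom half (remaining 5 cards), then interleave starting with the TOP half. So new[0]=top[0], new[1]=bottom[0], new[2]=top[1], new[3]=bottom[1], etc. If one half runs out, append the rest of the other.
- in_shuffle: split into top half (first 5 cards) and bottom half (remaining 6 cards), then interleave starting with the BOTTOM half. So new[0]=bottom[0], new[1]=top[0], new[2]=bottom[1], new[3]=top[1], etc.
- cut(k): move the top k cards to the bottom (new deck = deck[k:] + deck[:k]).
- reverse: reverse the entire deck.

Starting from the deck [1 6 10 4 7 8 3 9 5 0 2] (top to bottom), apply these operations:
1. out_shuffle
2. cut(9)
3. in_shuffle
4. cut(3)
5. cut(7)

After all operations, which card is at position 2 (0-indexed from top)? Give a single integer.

After op 1 (out_shuffle): [1 3 6 9 10 5 4 0 7 2 8]
After op 2 (cut(9)): [2 8 1 3 6 9 10 5 4 0 7]
After op 3 (in_shuffle): [9 2 10 8 5 1 4 3 0 6 7]
After op 4 (cut(3)): [8 5 1 4 3 0 6 7 9 2 10]
After op 5 (cut(7)): [7 9 2 10 8 5 1 4 3 0 6]
Position 2: card 2.

Answer: 2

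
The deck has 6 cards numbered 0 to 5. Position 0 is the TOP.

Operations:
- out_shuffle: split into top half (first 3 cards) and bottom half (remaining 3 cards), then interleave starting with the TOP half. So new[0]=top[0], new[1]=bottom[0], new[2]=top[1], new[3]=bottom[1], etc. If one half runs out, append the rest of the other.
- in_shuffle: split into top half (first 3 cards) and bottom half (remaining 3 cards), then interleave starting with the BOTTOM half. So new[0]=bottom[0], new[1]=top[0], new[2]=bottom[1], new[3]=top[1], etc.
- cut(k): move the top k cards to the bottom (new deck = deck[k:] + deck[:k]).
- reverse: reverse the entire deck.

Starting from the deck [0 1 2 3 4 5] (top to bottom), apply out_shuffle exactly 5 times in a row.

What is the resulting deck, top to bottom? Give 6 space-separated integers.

After op 1 (out_shuffle): [0 3 1 4 2 5]
After op 2 (out_shuffle): [0 4 3 2 1 5]
After op 3 (out_shuffle): [0 2 4 1 3 5]
After op 4 (out_shuffle): [0 1 2 3 4 5]
After op 5 (out_shuffle): [0 3 1 4 2 5]

Answer: 0 3 1 4 2 5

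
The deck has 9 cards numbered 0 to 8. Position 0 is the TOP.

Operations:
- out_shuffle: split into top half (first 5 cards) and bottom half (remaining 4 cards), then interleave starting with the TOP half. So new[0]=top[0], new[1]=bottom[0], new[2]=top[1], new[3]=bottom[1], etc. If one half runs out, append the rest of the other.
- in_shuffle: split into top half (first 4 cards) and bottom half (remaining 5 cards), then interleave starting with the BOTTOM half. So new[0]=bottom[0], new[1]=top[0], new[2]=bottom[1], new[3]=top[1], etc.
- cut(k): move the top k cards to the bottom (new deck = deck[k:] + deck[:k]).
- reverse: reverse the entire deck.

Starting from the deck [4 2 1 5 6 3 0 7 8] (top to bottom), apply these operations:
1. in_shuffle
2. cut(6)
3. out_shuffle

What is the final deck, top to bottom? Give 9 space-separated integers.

After op 1 (in_shuffle): [6 4 3 2 0 1 7 5 8]
After op 2 (cut(6)): [7 5 8 6 4 3 2 0 1]
After op 3 (out_shuffle): [7 3 5 2 8 0 6 1 4]

Answer: 7 3 5 2 8 0 6 1 4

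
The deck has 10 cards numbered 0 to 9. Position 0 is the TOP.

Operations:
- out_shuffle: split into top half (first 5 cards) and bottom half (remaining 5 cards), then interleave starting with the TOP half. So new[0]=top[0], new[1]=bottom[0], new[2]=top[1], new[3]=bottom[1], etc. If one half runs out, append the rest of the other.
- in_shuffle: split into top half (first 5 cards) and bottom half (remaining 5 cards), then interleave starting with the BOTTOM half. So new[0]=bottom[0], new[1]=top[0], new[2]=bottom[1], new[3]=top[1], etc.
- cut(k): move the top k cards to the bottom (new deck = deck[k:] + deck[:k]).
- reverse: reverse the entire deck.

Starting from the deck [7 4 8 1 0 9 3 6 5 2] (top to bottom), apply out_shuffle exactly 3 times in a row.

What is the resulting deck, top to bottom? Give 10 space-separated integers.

After op 1 (out_shuffle): [7 9 4 3 8 6 1 5 0 2]
After op 2 (out_shuffle): [7 6 9 1 4 5 3 0 8 2]
After op 3 (out_shuffle): [7 5 6 3 9 0 1 8 4 2]

Answer: 7 5 6 3 9 0 1 8 4 2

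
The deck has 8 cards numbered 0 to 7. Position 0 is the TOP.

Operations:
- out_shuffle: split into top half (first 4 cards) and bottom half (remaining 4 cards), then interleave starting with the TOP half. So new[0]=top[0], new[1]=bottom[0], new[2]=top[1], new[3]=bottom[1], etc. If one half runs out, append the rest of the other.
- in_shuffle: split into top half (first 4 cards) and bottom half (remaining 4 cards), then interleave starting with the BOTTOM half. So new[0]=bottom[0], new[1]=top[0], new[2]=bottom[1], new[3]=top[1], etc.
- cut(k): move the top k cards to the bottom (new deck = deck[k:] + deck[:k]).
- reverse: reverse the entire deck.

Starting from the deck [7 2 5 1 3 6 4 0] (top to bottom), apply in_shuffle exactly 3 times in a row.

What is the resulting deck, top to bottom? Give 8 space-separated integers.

After op 1 (in_shuffle): [3 7 6 2 4 5 0 1]
After op 2 (in_shuffle): [4 3 5 7 0 6 1 2]
After op 3 (in_shuffle): [0 4 6 3 1 5 2 7]

Answer: 0 4 6 3 1 5 2 7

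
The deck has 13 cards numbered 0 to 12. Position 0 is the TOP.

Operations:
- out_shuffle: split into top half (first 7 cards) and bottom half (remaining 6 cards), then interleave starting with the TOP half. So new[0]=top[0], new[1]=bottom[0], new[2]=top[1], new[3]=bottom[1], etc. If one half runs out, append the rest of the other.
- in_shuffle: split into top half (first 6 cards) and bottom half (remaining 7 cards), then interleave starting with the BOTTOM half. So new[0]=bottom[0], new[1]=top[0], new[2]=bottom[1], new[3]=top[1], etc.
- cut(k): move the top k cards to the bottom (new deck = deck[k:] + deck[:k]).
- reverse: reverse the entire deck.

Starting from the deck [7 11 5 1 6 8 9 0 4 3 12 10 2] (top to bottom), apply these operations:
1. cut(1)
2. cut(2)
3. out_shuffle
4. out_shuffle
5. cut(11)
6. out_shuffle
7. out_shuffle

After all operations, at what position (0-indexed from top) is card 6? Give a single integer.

Answer: 11

Derivation:
After op 1 (cut(1)): [11 5 1 6 8 9 0 4 3 12 10 2 7]
After op 2 (cut(2)): [1 6 8 9 0 4 3 12 10 2 7 11 5]
After op 3 (out_shuffle): [1 12 6 10 8 2 9 7 0 11 4 5 3]
After op 4 (out_shuffle): [1 7 12 0 6 11 10 4 8 5 2 3 9]
After op 5 (cut(11)): [3 9 1 7 12 0 6 11 10 4 8 5 2]
After op 6 (out_shuffle): [3 11 9 10 1 4 7 8 12 5 0 2 6]
After op 7 (out_shuffle): [3 8 11 12 9 5 10 0 1 2 4 6 7]
Card 6 is at position 11.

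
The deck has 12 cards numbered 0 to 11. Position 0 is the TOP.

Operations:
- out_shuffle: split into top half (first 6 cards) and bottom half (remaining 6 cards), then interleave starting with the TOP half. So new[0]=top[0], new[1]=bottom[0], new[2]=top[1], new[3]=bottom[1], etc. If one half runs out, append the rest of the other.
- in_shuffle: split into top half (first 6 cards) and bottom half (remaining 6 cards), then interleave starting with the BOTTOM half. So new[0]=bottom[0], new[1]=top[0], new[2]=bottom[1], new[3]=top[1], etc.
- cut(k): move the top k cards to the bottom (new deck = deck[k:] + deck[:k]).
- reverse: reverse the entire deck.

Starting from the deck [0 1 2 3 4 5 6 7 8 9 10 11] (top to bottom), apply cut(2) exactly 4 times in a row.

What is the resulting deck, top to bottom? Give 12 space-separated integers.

After op 1 (cut(2)): [2 3 4 5 6 7 8 9 10 11 0 1]
After op 2 (cut(2)): [4 5 6 7 8 9 10 11 0 1 2 3]
After op 3 (cut(2)): [6 7 8 9 10 11 0 1 2 3 4 5]
After op 4 (cut(2)): [8 9 10 11 0 1 2 3 4 5 6 7]

Answer: 8 9 10 11 0 1 2 3 4 5 6 7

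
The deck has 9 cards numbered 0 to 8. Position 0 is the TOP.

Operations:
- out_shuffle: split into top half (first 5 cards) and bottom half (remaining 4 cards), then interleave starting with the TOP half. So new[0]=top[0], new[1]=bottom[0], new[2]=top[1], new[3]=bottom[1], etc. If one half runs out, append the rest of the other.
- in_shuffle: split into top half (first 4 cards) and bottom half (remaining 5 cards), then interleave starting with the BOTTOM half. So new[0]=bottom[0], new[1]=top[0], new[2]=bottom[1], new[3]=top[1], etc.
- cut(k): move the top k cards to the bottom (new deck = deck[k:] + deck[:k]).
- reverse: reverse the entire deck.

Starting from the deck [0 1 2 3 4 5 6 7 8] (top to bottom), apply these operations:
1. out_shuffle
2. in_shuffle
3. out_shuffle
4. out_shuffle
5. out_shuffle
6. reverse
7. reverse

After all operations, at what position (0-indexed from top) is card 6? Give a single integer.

Answer: 2

Derivation:
After op 1 (out_shuffle): [0 5 1 6 2 7 3 8 4]
After op 2 (in_shuffle): [2 0 7 5 3 1 8 6 4]
After op 3 (out_shuffle): [2 1 0 8 7 6 5 4 3]
After op 4 (out_shuffle): [2 6 1 5 0 4 8 3 7]
After op 5 (out_shuffle): [2 4 6 8 1 3 5 7 0]
After op 6 (reverse): [0 7 5 3 1 8 6 4 2]
After op 7 (reverse): [2 4 6 8 1 3 5 7 0]
Card 6 is at position 2.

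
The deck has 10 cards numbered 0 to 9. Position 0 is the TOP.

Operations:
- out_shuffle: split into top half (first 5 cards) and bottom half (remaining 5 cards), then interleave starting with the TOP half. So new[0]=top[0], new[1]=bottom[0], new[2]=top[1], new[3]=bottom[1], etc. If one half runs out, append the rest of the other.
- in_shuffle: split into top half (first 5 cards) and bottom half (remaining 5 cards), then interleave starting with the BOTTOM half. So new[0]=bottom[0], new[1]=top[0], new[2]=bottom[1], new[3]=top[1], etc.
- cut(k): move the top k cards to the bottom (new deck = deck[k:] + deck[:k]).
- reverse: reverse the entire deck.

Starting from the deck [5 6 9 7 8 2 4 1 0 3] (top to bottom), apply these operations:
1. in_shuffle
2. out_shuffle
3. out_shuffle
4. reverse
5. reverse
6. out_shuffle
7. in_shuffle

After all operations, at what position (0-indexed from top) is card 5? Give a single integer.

After op 1 (in_shuffle): [2 5 4 6 1 9 0 7 3 8]
After op 2 (out_shuffle): [2 9 5 0 4 7 6 3 1 8]
After op 3 (out_shuffle): [2 7 9 6 5 3 0 1 4 8]
After op 4 (reverse): [8 4 1 0 3 5 6 9 7 2]
After op 5 (reverse): [2 7 9 6 5 3 0 1 4 8]
After op 6 (out_shuffle): [2 3 7 0 9 1 6 4 5 8]
After op 7 (in_shuffle): [1 2 6 3 4 7 5 0 8 9]
Card 5 is at position 6.

Answer: 6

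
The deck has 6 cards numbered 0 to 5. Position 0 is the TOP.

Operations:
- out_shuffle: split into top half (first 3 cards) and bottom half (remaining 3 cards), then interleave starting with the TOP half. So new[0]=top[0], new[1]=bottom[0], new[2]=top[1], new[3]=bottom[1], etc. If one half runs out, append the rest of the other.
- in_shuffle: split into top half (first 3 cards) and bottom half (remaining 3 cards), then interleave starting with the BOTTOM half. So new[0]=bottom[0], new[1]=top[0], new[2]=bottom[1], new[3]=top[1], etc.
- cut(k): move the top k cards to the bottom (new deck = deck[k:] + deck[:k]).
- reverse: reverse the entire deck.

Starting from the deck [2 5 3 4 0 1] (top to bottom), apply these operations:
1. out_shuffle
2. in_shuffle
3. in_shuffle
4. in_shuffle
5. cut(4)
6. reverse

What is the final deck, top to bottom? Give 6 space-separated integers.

Answer: 0 5 4 2 1 3

Derivation:
After op 1 (out_shuffle): [2 4 5 0 3 1]
After op 2 (in_shuffle): [0 2 3 4 1 5]
After op 3 (in_shuffle): [4 0 1 2 5 3]
After op 4 (in_shuffle): [2 4 5 0 3 1]
After op 5 (cut(4)): [3 1 2 4 5 0]
After op 6 (reverse): [0 5 4 2 1 3]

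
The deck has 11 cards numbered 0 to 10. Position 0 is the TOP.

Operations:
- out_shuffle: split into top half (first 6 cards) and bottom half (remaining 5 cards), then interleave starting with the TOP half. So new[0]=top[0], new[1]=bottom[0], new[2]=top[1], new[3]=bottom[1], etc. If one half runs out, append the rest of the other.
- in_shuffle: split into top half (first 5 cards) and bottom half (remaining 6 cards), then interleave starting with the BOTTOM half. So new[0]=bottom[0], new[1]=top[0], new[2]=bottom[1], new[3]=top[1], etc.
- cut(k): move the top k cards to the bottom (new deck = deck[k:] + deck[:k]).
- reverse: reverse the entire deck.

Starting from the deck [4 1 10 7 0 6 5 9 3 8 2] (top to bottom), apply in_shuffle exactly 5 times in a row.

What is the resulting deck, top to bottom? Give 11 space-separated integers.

Answer: 8 3 9 5 6 0 7 10 1 4 2

Derivation:
After op 1 (in_shuffle): [6 4 5 1 9 10 3 7 8 0 2]
After op 2 (in_shuffle): [10 6 3 4 7 5 8 1 0 9 2]
After op 3 (in_shuffle): [5 10 8 6 1 3 0 4 9 7 2]
After op 4 (in_shuffle): [3 5 0 10 4 8 9 6 7 1 2]
After op 5 (in_shuffle): [8 3 9 5 6 0 7 10 1 4 2]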